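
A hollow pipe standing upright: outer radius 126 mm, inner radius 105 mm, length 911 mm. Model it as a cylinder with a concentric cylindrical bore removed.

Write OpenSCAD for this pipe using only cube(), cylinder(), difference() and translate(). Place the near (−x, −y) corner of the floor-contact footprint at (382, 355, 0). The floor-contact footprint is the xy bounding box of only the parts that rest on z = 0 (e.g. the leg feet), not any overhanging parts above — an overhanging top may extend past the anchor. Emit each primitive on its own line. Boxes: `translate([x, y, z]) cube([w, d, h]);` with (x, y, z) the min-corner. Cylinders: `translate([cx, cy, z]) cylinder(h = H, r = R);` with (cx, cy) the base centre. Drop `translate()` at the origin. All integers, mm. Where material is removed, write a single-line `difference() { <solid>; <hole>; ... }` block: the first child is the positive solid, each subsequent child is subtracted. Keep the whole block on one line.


difference() { translate([508, 481, 0]) cylinder(h = 911, r = 126); translate([508, 481, 0]) cylinder(h = 911, r = 105); }


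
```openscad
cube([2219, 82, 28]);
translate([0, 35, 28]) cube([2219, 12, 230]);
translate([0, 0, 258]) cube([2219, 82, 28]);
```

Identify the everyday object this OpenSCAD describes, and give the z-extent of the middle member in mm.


An I-beam. The web height is 230 mm.

Two wide flanges with a thin centred web — an I-beam. Overall 286 mm minus two 28 mm flanges gives a web of 286 − 2·28 = 230 mm.


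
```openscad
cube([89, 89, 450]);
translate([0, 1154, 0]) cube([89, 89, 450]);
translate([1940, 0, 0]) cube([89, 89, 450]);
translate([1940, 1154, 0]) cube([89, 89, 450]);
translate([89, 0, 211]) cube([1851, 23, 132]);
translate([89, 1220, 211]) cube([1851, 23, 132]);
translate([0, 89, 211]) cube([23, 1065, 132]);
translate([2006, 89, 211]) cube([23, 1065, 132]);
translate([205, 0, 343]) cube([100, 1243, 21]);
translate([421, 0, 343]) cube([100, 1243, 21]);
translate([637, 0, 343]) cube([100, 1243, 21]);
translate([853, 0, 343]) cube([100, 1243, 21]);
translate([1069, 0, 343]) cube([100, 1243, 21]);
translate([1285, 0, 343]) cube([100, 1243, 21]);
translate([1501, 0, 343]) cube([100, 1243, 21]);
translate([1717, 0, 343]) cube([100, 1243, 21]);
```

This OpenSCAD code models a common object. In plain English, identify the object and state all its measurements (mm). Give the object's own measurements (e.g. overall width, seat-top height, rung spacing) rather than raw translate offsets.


A bed frame 2029 mm long (x) by 1243 mm wide (y). Four 89×89 mm corner posts, 450 mm tall, at the corners of the footprint. Four rails of 23 mm thickness and 132 mm height run between adjacent posts with their undersides at z = 211 mm, their outer faces flush with the outside of the frame (the two x-running rails run between the posts' inner faces; the two y-running rails run between the posts' inner faces). 8 slats, each 100 mm wide (x) and 21 mm thick, lie across the top of the two x-running rails, running the full 1243 mm width of the frame in y; along x they sit between the end posts with a 116 mm gap after the −x posts and between neighbouring slats, leaving 123 mm before the +x posts.


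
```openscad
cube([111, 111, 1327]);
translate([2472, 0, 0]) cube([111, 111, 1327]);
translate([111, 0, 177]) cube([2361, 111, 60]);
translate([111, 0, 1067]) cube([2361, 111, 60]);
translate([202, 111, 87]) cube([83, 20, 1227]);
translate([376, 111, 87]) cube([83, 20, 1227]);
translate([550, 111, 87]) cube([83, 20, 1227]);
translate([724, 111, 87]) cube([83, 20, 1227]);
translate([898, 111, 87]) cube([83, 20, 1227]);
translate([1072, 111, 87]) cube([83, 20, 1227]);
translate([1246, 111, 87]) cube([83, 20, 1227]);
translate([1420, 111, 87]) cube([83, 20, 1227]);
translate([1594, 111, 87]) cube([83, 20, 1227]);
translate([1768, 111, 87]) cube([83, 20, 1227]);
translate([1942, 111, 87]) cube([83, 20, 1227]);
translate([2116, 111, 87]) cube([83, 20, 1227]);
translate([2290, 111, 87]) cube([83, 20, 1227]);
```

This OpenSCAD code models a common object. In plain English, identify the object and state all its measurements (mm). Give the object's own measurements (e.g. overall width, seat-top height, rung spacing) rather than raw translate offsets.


A fence section. Two 111×111 mm posts, 1327 mm tall, stand on the floor with a clear span of 2361 mm between their inner faces. Two horizontal rails of 111×60 mm section span the gap between the posts with their undersides at z = 177 mm and z = 1067 mm, flush with the posts' −y face. 13 pickets, each 83 mm wide, 20 mm thick and 1227 mm tall, are fixed to the +y face of the rails with their bottoms at z = 87 mm, spaced across the span with a 91 mm gap after the −x post and between neighbouring pickets, with 99 mm left before the +x post.


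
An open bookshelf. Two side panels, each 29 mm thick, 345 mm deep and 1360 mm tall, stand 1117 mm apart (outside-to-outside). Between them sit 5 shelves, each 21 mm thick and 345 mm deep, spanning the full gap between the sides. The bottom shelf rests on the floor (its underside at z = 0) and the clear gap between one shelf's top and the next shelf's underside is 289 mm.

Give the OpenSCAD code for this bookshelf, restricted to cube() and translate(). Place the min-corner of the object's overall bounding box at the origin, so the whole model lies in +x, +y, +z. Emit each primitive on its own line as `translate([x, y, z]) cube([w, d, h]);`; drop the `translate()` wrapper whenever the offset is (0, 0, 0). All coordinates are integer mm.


cube([29, 345, 1360]);
translate([1088, 0, 0]) cube([29, 345, 1360]);
translate([29, 0, 0]) cube([1059, 345, 21]);
translate([29, 0, 310]) cube([1059, 345, 21]);
translate([29, 0, 620]) cube([1059, 345, 21]);
translate([29, 0, 930]) cube([1059, 345, 21]);
translate([29, 0, 1240]) cube([1059, 345, 21]);


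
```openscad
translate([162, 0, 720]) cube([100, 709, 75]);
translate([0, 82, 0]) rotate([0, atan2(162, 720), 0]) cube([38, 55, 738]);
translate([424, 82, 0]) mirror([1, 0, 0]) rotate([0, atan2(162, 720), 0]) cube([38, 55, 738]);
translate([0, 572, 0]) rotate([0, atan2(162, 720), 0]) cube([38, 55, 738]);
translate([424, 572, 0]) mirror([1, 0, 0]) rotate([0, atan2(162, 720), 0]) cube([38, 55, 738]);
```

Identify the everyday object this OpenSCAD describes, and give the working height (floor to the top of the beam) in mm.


A sawhorse. The overall height is 795 mm.

A beam across two mirrored pairs of raked legs — a sawhorse. The beam's underside is at z = 720 (matching the legs' vertical rise in atan2(162, 720)) and the beam is 75 mm tall, so its top is at 720 + 75 = 795 mm. The raked legs top out at the beam's underside, so that is the highest point.


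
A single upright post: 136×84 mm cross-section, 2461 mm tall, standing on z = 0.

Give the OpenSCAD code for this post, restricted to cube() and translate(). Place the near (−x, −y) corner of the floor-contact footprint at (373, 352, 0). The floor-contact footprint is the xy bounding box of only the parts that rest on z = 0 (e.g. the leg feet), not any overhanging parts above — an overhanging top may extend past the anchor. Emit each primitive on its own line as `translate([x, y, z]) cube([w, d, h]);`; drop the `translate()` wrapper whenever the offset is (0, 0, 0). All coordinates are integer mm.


translate([373, 352, 0]) cube([136, 84, 2461]);


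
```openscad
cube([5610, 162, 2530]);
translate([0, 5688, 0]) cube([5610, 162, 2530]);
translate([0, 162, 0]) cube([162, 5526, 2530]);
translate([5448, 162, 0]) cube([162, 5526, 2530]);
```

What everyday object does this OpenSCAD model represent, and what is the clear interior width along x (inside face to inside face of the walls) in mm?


A house (or room) frame. The interior width is 5286 mm.

Four 2530 mm walls enclosing a rectangle with no floor or roof — a room or house frame. Outside width is 5610 mm and wall thickness is 162 mm, so the interior width is 5610 − 2 × 162 = 5286 mm.


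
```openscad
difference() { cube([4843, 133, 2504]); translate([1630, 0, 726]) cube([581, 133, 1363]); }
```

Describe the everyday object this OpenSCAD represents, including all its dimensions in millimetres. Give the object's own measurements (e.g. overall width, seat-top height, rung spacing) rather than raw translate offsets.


A wall 4843 mm long (x), 133 mm thick (y), 2504 mm tall, with a rectangular window opening cut through it. The opening is 581 mm wide and 1363 mm tall; its sill is at z = 726 mm and its near (−x) edge is 1630 mm from the wall's −x end. The opening passes through the full wall thickness.


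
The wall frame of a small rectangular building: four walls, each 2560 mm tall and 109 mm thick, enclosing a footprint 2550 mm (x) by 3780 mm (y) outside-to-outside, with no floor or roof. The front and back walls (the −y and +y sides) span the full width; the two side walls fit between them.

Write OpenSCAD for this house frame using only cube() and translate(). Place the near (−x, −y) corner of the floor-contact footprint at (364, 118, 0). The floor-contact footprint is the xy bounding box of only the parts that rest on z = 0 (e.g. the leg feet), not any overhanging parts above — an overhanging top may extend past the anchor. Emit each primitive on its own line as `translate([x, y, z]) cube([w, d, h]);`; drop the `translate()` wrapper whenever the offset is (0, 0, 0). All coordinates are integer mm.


translate([364, 118, 0]) cube([2550, 109, 2560]);
translate([364, 3789, 0]) cube([2550, 109, 2560]);
translate([364, 227, 0]) cube([109, 3562, 2560]);
translate([2805, 227, 0]) cube([109, 3562, 2560]);


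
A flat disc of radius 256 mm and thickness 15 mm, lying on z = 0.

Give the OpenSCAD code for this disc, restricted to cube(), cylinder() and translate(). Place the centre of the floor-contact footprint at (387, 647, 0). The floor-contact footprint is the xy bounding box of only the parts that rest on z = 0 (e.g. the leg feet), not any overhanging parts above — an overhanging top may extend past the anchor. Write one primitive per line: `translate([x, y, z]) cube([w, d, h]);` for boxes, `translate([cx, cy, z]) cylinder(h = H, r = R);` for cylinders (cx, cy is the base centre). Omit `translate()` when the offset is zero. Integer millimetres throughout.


translate([387, 647, 0]) cylinder(h = 15, r = 256);


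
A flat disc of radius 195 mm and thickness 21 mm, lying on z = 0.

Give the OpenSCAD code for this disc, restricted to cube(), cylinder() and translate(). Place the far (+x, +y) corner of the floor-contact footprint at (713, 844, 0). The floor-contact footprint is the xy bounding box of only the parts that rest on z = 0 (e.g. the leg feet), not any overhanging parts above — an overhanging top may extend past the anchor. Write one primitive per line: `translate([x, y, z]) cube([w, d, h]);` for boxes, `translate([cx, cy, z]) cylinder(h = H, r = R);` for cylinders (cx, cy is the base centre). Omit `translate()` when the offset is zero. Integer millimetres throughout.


translate([518, 649, 0]) cylinder(h = 21, r = 195);


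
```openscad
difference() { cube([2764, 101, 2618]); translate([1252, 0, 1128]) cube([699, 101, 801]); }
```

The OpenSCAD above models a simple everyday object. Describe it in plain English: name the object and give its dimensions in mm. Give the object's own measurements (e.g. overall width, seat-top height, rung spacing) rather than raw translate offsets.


A wall 2764 mm long (x), 101 mm thick (y), 2618 mm tall, with a rectangular window opening cut through it. The opening is 699 mm wide and 801 mm tall; its sill is at z = 1128 mm and its near (−x) edge is 1252 mm from the wall's −x end. The opening passes through the full wall thickness.


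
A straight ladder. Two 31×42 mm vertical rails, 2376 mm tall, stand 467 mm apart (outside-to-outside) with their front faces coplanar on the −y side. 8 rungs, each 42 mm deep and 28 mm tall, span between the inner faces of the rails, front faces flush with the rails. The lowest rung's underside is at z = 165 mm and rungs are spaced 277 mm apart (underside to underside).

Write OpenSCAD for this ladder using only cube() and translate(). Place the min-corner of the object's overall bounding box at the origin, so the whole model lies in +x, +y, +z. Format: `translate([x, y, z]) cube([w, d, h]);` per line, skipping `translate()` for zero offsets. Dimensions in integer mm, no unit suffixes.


// rung span = 467 - 2*31 = 405
// rung[k] z = 165 + k*277
cube([31, 42, 2376]);
translate([436, 0, 0]) cube([31, 42, 2376]);
translate([31, 0, 165]) cube([405, 42, 28]);
translate([31, 0, 442]) cube([405, 42, 28]);
translate([31, 0, 719]) cube([405, 42, 28]);
translate([31, 0, 996]) cube([405, 42, 28]);
translate([31, 0, 1273]) cube([405, 42, 28]);
translate([31, 0, 1550]) cube([405, 42, 28]);
translate([31, 0, 1827]) cube([405, 42, 28]);
translate([31, 0, 2104]) cube([405, 42, 28]);


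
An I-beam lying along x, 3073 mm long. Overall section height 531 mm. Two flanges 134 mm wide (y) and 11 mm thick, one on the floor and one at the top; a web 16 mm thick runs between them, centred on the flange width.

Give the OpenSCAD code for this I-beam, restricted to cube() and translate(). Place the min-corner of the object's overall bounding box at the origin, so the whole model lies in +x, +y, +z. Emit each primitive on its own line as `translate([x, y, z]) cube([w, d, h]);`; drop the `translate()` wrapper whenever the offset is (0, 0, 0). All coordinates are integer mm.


cube([3073, 134, 11]);
translate([0, 59, 11]) cube([3073, 16, 509]);
translate([0, 0, 520]) cube([3073, 134, 11]);


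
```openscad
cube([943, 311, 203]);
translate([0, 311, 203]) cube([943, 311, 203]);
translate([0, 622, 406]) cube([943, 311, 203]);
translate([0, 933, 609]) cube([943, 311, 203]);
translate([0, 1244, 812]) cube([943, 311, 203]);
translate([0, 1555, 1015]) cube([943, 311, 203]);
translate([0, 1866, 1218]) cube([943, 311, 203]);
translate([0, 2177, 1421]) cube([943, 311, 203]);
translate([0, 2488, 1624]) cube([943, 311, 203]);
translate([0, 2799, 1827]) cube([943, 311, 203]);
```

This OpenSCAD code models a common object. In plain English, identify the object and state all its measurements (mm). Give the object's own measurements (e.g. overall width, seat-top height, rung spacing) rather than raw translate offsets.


A straight staircase of 10 solid steps. Each step is 943 mm wide (x), 311 mm deep (y, the going) and 203 mm tall (the rise). The first step rests on the floor; each subsequent step sits one going further in +y and one rise higher in +z, directly behind and above the previous step with no overlap.


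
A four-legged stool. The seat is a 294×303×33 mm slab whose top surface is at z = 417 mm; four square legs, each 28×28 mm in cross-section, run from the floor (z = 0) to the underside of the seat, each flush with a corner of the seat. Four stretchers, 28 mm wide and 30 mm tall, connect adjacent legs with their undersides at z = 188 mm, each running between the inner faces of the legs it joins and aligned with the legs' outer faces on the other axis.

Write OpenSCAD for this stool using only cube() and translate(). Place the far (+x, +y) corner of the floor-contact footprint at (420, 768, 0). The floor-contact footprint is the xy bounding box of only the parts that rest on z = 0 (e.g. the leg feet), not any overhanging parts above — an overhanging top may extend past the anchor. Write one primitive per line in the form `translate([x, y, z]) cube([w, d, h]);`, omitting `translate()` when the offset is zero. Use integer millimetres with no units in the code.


translate([126, 465, 384]) cube([294, 303, 33]);
translate([126, 465, 0]) cube([28, 28, 384]);
translate([392, 465, 0]) cube([28, 28, 384]);
translate([126, 740, 0]) cube([28, 28, 384]);
translate([392, 740, 0]) cube([28, 28, 384]);
translate([154, 465, 188]) cube([238, 28, 30]);
translate([154, 740, 188]) cube([238, 28, 30]);
translate([126, 493, 188]) cube([28, 247, 30]);
translate([392, 493, 188]) cube([28, 247, 30]);


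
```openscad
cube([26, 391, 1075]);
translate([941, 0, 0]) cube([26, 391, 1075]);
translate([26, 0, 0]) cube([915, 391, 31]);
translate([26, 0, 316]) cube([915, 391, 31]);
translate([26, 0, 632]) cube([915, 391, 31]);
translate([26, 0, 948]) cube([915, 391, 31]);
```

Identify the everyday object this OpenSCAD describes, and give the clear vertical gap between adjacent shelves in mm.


A bookshelf. The clear shelf gap is 285 mm.

Two tall side panels with 4 horizontal boards between them — a bookshelf. The first two shelf undersides are at z = 0 and z = 316; with shelf thickness 31, the clear gap is 316 − 0 − 31 = 285 mm.


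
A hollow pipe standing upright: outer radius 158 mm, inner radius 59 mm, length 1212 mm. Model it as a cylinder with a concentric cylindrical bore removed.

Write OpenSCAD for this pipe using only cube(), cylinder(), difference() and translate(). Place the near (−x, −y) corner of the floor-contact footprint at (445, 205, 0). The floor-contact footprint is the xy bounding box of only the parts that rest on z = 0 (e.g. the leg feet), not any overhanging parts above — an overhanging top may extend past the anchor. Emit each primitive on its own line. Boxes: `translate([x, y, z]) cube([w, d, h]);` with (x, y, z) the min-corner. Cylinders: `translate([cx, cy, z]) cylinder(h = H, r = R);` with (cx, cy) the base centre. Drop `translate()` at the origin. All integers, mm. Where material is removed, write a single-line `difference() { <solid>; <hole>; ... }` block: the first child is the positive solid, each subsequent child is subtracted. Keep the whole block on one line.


difference() { translate([603, 363, 0]) cylinder(h = 1212, r = 158); translate([603, 363, 0]) cylinder(h = 1212, r = 59); }


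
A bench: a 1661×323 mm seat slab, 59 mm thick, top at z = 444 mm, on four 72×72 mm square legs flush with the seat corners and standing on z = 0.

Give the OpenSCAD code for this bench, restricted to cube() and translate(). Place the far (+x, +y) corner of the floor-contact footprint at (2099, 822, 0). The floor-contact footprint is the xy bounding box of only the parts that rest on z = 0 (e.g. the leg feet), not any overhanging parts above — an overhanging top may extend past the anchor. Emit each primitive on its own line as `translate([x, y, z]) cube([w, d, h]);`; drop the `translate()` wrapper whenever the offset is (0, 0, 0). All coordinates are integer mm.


translate([438, 499, 385]) cube([1661, 323, 59]);
translate([438, 499, 0]) cube([72, 72, 385]);
translate([438, 750, 0]) cube([72, 72, 385]);
translate([2027, 499, 0]) cube([72, 72, 385]);
translate([2027, 750, 0]) cube([72, 72, 385]);


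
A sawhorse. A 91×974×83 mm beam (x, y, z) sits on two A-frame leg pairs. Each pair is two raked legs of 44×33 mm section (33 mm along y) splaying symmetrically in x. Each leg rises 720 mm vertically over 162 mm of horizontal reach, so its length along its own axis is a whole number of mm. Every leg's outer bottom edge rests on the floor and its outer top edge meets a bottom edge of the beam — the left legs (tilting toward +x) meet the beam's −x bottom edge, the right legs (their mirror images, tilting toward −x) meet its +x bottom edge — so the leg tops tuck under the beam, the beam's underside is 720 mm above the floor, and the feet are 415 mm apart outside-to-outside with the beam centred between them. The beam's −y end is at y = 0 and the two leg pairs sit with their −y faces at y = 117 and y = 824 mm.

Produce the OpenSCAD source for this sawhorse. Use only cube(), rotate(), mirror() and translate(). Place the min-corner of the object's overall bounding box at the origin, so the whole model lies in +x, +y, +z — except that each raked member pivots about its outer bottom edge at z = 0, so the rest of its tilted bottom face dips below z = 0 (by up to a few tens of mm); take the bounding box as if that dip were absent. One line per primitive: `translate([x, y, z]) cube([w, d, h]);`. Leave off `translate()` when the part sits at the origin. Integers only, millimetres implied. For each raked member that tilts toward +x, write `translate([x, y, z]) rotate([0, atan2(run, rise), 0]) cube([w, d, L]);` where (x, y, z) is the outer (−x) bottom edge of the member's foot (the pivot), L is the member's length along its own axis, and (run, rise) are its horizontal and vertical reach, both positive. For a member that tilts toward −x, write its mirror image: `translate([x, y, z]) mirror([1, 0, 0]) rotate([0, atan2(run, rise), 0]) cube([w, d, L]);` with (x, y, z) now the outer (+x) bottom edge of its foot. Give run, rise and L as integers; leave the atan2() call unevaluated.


translate([162, 0, 720]) cube([91, 974, 83]);
translate([0, 117, 0]) rotate([0, atan2(162, 720), 0]) cube([44, 33, 738]);
translate([415, 117, 0]) mirror([1, 0, 0]) rotate([0, atan2(162, 720), 0]) cube([44, 33, 738]);
translate([0, 824, 0]) rotate([0, atan2(162, 720), 0]) cube([44, 33, 738]);
translate([415, 824, 0]) mirror([1, 0, 0]) rotate([0, atan2(162, 720), 0]) cube([44, 33, 738]);


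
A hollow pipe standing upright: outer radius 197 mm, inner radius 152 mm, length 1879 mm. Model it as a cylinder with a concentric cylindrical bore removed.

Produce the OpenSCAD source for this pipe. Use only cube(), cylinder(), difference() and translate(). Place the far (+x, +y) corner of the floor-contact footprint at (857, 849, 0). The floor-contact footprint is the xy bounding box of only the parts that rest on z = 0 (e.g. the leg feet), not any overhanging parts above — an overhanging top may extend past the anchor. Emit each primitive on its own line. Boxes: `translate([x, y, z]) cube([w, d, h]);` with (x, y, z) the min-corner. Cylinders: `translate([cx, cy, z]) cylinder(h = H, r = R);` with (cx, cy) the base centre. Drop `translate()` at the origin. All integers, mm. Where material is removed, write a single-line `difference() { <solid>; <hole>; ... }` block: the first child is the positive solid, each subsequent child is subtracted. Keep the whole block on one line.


difference() { translate([660, 652, 0]) cylinder(h = 1879, r = 197); translate([660, 652, 0]) cylinder(h = 1879, r = 152); }


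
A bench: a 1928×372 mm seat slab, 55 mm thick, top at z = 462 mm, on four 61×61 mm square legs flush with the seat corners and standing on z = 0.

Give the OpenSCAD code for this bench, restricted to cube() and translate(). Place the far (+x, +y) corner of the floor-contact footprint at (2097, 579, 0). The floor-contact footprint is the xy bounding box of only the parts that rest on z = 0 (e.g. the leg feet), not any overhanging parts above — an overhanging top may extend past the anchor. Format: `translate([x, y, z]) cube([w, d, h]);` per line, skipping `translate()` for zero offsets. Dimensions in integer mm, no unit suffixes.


translate([169, 207, 407]) cube([1928, 372, 55]);
translate([169, 207, 0]) cube([61, 61, 407]);
translate([169, 518, 0]) cube([61, 61, 407]);
translate([2036, 207, 0]) cube([61, 61, 407]);
translate([2036, 518, 0]) cube([61, 61, 407]);


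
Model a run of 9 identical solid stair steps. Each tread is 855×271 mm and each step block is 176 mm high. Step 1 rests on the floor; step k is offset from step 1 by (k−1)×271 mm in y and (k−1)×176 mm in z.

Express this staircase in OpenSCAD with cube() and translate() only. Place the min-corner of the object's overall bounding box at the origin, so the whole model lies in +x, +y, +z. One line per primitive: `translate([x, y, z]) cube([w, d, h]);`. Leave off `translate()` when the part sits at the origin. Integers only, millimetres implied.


cube([855, 271, 176]);
translate([0, 271, 176]) cube([855, 271, 176]);
translate([0, 542, 352]) cube([855, 271, 176]);
translate([0, 813, 528]) cube([855, 271, 176]);
translate([0, 1084, 704]) cube([855, 271, 176]);
translate([0, 1355, 880]) cube([855, 271, 176]);
translate([0, 1626, 1056]) cube([855, 271, 176]);
translate([0, 1897, 1232]) cube([855, 271, 176]);
translate([0, 2168, 1408]) cube([855, 271, 176]);


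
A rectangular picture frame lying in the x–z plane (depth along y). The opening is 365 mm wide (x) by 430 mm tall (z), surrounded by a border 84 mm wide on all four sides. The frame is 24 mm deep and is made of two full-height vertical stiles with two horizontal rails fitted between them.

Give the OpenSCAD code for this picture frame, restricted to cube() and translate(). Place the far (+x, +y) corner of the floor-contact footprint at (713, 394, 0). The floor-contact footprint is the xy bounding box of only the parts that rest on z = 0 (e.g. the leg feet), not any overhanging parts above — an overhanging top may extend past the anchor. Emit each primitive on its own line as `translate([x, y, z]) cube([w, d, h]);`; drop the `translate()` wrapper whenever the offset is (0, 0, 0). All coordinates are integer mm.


translate([180, 370, 0]) cube([84, 24, 598]);
translate([629, 370, 0]) cube([84, 24, 598]);
translate([264, 370, 0]) cube([365, 24, 84]);
translate([264, 370, 514]) cube([365, 24, 84]);


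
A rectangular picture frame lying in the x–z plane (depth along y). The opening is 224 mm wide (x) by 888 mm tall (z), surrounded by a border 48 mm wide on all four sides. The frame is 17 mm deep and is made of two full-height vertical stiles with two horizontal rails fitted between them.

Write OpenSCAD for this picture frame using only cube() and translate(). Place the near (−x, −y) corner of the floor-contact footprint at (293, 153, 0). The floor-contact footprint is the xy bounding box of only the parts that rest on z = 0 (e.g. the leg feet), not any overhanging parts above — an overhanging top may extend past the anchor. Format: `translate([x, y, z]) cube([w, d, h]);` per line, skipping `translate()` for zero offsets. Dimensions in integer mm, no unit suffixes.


translate([293, 153, 0]) cube([48, 17, 984]);
translate([565, 153, 0]) cube([48, 17, 984]);
translate([341, 153, 0]) cube([224, 17, 48]);
translate([341, 153, 936]) cube([224, 17, 48]);


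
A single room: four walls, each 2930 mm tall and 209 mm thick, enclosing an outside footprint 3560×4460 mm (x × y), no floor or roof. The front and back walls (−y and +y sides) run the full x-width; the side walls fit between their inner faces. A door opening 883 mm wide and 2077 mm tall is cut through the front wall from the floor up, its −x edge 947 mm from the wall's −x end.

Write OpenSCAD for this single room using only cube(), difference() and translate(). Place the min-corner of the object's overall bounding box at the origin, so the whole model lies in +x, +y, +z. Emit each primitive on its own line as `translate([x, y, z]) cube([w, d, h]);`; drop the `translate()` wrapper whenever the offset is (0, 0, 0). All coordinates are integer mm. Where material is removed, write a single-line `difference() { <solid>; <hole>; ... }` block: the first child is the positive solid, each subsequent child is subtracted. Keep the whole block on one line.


difference() { cube([3560, 209, 2930]); translate([947, 0, 0]) cube([883, 209, 2077]); }
translate([0, 4251, 0]) cube([3560, 209, 2930]);
translate([0, 209, 0]) cube([209, 4042, 2930]);
translate([3351, 209, 0]) cube([209, 4042, 2930]);


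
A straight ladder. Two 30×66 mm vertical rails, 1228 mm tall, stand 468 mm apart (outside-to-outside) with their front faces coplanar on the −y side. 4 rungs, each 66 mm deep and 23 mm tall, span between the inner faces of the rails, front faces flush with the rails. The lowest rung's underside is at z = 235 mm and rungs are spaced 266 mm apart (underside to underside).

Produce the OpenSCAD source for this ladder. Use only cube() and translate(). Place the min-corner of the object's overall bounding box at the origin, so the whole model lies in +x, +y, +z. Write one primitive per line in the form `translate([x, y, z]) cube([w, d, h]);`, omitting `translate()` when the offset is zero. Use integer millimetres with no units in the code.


cube([30, 66, 1228]);
translate([438, 0, 0]) cube([30, 66, 1228]);
translate([30, 0, 235]) cube([408, 66, 23]);
translate([30, 0, 501]) cube([408, 66, 23]);
translate([30, 0, 767]) cube([408, 66, 23]);
translate([30, 0, 1033]) cube([408, 66, 23]);


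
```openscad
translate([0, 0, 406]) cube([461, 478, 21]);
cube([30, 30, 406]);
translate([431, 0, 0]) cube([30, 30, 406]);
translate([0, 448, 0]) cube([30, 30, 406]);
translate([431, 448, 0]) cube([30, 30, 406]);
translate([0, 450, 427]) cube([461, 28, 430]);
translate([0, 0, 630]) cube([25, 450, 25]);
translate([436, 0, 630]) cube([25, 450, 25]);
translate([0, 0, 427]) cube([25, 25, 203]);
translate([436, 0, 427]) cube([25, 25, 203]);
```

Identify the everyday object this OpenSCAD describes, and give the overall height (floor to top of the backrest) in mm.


A chair. The overall height is 857 mm.

A slab on four corner posts with a tall panel at the back — a chair. The seat slab sits at z = 406 with thickness 21, and the 430 mm backrest starts at the seat top, so the overall height is 406 + 21 + 430 = 857 mm.


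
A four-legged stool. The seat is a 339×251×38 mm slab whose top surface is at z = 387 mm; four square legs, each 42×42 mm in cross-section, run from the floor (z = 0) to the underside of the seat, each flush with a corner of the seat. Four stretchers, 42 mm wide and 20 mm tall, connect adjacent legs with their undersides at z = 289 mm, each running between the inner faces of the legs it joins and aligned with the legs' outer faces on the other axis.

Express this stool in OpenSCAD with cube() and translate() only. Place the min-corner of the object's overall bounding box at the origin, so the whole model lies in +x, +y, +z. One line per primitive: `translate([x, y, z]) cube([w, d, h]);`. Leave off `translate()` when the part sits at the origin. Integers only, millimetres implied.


// leg_h = 387 - 38 = 349
// stretcher span = 339 - 2*42 = 255
translate([0, 0, 349]) cube([339, 251, 38]);
cube([42, 42, 349]);
translate([297, 0, 0]) cube([42, 42, 349]);
translate([0, 209, 0]) cube([42, 42, 349]);
translate([297, 209, 0]) cube([42, 42, 349]);
translate([42, 0, 289]) cube([255, 42, 20]);
translate([42, 209, 289]) cube([255, 42, 20]);
translate([0, 42, 289]) cube([42, 167, 20]);
translate([297, 42, 289]) cube([42, 167, 20]);


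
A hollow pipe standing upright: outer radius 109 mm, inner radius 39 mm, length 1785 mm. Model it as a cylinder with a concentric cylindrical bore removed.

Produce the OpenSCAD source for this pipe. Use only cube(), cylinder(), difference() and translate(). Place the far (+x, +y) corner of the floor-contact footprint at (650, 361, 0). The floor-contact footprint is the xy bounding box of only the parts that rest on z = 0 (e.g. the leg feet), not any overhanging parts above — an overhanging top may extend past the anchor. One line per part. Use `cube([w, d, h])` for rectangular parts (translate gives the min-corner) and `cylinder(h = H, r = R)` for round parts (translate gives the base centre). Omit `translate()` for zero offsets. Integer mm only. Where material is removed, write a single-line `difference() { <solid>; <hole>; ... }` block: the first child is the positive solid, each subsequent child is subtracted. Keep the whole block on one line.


difference() { translate([541, 252, 0]) cylinder(h = 1785, r = 109); translate([541, 252, 0]) cylinder(h = 1785, r = 39); }


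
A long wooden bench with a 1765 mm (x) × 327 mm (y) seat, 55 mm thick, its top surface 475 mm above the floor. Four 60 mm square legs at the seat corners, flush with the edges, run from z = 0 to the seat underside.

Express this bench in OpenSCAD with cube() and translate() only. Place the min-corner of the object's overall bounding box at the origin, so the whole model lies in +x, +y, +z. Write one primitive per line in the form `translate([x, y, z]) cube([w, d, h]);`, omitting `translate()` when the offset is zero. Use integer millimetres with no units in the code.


translate([0, 0, 420]) cube([1765, 327, 55]);
cube([60, 60, 420]);
translate([0, 267, 0]) cube([60, 60, 420]);
translate([1705, 0, 0]) cube([60, 60, 420]);
translate([1705, 267, 0]) cube([60, 60, 420]);


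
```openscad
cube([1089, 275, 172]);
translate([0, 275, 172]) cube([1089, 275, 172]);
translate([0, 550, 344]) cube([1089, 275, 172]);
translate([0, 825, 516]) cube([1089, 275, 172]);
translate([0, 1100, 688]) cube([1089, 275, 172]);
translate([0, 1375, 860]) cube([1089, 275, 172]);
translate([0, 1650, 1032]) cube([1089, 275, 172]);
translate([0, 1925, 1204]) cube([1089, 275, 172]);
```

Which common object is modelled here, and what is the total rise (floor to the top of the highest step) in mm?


A staircase. The total rise is 1376 mm.

8 identical blocks, each offset up and back from the previous — a staircase. Each step is 172 mm tall and there are 8 of them, so the total rise is 8 × 172 = 1376 mm.


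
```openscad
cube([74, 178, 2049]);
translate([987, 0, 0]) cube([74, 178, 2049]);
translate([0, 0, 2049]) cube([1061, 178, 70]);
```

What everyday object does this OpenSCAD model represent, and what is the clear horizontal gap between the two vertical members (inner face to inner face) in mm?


A door frame. The clear opening width is 913 mm.

Two 2049 mm tall posts with a header on top — a door frame. The left jamb is 74 mm wide at x = 0; the right jamb starts at x = 987. The clear opening is 987 − 74 = 913 mm.


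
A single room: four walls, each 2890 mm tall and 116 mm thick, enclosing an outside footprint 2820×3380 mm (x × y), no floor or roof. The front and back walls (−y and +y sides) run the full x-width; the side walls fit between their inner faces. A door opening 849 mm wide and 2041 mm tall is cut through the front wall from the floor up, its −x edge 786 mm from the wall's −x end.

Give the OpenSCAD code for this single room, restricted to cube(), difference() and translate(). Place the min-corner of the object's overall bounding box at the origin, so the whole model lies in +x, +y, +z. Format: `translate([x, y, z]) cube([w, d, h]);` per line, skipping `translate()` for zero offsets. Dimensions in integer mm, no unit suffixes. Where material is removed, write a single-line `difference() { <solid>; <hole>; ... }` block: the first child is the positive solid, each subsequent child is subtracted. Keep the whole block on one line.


difference() { cube([2820, 116, 2890]); translate([786, 0, 0]) cube([849, 116, 2041]); }
translate([0, 3264, 0]) cube([2820, 116, 2890]);
translate([0, 116, 0]) cube([116, 3148, 2890]);
translate([2704, 116, 0]) cube([116, 3148, 2890]);


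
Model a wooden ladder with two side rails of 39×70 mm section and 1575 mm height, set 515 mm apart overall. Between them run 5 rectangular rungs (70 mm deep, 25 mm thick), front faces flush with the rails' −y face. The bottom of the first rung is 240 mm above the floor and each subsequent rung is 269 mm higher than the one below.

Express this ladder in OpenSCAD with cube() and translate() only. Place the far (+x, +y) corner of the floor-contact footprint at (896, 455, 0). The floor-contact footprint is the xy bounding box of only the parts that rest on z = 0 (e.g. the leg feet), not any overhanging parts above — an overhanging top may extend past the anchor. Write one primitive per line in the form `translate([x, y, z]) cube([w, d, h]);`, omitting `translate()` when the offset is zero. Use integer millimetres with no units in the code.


translate([381, 385, 0]) cube([39, 70, 1575]);
translate([857, 385, 0]) cube([39, 70, 1575]);
translate([420, 385, 240]) cube([437, 70, 25]);
translate([420, 385, 509]) cube([437, 70, 25]);
translate([420, 385, 778]) cube([437, 70, 25]);
translate([420, 385, 1047]) cube([437, 70, 25]);
translate([420, 385, 1316]) cube([437, 70, 25]);


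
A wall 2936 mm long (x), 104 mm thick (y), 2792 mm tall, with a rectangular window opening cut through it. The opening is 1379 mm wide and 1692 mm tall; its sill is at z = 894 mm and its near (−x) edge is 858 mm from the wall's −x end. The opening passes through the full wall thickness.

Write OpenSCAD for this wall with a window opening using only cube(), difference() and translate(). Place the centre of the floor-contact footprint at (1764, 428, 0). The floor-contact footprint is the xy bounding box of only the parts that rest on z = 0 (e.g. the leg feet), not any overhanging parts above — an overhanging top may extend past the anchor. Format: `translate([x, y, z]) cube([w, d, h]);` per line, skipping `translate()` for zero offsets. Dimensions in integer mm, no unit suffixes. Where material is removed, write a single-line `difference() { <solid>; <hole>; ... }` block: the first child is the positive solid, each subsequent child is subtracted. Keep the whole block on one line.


difference() { translate([296, 376, 0]) cube([2936, 104, 2792]); translate([1154, 376, 894]) cube([1379, 104, 1692]); }


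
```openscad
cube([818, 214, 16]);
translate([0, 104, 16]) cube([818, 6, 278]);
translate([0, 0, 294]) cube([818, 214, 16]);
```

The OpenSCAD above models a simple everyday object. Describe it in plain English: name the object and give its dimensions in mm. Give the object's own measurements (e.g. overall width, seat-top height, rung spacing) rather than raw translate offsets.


An I-beam lying along x, 818 mm long. Overall section height 310 mm. Two flanges 214 mm wide (y) and 16 mm thick, one on the floor and one at the top; a web 6 mm thick runs between them, centred on the flange width.


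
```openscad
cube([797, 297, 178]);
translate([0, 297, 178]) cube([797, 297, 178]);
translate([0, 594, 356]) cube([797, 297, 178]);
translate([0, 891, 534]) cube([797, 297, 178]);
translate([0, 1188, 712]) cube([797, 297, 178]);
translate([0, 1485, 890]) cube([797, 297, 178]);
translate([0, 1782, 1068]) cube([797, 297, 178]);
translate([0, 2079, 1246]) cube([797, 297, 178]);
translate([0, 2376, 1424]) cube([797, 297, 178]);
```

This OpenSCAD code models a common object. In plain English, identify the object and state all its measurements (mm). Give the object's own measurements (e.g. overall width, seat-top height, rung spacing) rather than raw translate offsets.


A straight staircase of 9 solid steps. Each step is 797 mm wide (x), 297 mm deep (y, the going) and 178 mm tall (the rise). The first step rests on the floor; each subsequent step sits one going further in +y and one rise higher in +z, directly behind and above the previous step with no overlap.


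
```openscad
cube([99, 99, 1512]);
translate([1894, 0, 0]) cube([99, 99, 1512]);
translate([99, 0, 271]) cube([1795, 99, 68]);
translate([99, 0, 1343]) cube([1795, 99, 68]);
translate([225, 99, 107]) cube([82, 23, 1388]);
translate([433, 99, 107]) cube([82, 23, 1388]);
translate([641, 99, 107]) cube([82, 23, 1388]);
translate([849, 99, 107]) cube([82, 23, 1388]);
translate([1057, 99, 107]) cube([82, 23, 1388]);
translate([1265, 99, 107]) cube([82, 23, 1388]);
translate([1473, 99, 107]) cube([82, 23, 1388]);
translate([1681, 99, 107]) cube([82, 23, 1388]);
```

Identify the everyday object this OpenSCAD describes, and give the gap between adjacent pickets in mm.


A fence section. The picket gap is 126 mm.

Two posts, two rails, 8 pickets — a fence section. Span 1795 mm holds 8 pickets of 82 mm with 9 equal gaps: ⌊(1795 − 8·82) / 9⌋ = 126 mm.


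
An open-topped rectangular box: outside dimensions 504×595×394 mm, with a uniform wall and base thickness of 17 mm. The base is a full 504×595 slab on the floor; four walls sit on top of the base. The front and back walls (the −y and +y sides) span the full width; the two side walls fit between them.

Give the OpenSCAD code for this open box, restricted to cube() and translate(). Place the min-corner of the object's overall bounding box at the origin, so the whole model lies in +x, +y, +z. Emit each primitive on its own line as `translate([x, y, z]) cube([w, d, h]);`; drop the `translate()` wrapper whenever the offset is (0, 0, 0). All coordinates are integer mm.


cube([504, 595, 17]);
translate([0, 0, 17]) cube([504, 17, 377]);
translate([0, 578, 17]) cube([504, 17, 377]);
translate([0, 17, 17]) cube([17, 561, 377]);
translate([487, 17, 17]) cube([17, 561, 377]);
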